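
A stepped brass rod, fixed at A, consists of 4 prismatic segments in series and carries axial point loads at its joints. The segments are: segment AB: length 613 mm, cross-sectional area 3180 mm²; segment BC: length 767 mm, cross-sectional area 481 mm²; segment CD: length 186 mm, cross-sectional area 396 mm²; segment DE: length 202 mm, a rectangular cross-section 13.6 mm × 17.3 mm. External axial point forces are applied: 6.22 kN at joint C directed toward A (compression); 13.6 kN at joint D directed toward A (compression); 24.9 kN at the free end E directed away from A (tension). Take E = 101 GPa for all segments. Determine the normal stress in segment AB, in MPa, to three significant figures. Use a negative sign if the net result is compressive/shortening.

Internal axial forces (sectioning from the free end, tension +): N_DE = 24.9 kN, N_CD = 11.3 kN, N_BC = 5.08 kN, N_AB = 5.08 kN.
σ_AB = N_AB/A_AB = 5080/3180 = 1.597 MPa.

1.60 MPa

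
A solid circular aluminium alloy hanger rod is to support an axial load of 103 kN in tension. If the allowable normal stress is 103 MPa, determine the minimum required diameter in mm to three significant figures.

35.7 mm

Required area A ≥ P/σ_allow = 103000/103 = 1000 mm².
For a solid circular section, d ≥ √(4A/π) = 35.68 mm.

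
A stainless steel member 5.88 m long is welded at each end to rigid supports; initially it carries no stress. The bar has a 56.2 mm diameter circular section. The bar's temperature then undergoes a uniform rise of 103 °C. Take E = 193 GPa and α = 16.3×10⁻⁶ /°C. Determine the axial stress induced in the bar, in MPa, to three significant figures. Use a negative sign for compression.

Free thermal expansion αLΔT = 16.3e-6 · 5880 · 103 = 9.872 mm.
The walls impose strain ε = −(9.872)/5880 = -1.6789e-03; σ = Eε = 193000 · -1.6789e-03 = -324 MPa.

-324 MPa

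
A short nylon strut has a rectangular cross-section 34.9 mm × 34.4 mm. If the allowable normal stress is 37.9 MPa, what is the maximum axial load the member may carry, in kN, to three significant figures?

45.5 kN

A = 1201 mm².
P_max = σ_allow · A = 37.9 · 1201 = 45500 N = 45.5 kN.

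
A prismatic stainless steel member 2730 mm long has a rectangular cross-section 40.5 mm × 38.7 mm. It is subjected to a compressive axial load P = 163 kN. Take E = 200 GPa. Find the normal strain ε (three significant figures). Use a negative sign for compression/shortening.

-5.20e-04

A = 1567 mm².
σ = N/A = -104 MPa; ε = σ/E = -104/200000 = -5.200e-04.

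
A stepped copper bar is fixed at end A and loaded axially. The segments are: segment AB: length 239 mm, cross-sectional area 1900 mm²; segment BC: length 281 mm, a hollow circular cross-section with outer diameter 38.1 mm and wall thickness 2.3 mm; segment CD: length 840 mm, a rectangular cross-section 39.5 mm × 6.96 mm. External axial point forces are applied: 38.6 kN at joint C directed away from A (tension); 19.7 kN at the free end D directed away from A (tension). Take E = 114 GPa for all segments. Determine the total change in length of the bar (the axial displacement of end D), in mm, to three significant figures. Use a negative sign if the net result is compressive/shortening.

Internal axial forces (sectioning from the free end, tension +): N_CD = 19.7 kN, N_BC = 58.3 kN, N_AB = 58.3 kN.
A_BC = 258.7 mm².
A_CD = 274.9 mm².
δ_AB = 58300·239/(1900·114000) = 0.06433 mm
δ_BC = 58300·281/(258.7·114000) = 0.5555 mm
δ_CD = 19700·840/(274.9·114000) = 0.528 mm
δ = Σδ_i = 1.148 mm.

1.15 mm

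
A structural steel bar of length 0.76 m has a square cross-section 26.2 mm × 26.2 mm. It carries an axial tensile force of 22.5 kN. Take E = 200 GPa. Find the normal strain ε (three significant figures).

1.64e-04

A = 686.4 mm².
σ = N/A = 32.78 MPa; ε = σ/E = 32.78/200000 = 1.639e-04.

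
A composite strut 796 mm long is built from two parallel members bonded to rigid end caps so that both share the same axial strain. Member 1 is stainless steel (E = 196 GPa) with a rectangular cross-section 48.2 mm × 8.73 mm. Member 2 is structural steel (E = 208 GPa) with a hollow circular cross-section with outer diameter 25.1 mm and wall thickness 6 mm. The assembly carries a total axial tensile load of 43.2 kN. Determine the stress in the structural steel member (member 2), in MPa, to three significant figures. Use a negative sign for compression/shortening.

A_1 = 420.8 mm².
A_2 = 360 mm².
Equal strain + equilibrium ⇒ each member carries load in proportion to AE: A₁E₁ = 82470000 N, A₂E₂ = 74890000 N, ΣAE = 157400000 N.
σ₂ = P·E₂/ΣAE = 43200·208000/157400000 = 57.1 MPa.

57.1 MPa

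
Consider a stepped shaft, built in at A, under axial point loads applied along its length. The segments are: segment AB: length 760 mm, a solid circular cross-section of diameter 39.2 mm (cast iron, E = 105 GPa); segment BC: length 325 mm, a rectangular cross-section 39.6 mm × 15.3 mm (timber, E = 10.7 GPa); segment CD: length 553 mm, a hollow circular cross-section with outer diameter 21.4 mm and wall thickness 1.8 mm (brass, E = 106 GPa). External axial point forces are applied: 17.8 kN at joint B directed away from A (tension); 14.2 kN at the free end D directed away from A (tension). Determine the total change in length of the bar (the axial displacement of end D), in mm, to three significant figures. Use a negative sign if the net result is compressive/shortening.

1.57 mm

Internal axial forces (sectioning from the free end, tension +): N_CD = 14.2 kN, N_BC = 14.2 kN, N_AB = 32 kN.
A_AB = 1207 mm².
A_BC = 605.9 mm².
A_CD = 110.8 mm².
δ_AB = 32000·760/(1207·105000) = 0.1919 mm
δ_BC = 14200·325/(605.9·10700) = 0.7119 mm
δ_CD = 14200·553/(110.8·106000) = 0.6684 mm
δ = Σδ_i = 1.572 mm.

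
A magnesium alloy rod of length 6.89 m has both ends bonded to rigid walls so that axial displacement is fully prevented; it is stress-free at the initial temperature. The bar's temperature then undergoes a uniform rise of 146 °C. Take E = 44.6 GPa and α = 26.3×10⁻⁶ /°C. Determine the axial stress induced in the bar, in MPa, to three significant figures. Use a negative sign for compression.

Free thermal expansion αLΔT = 26.3e-6 · 6890 · 146 = 26.46 mm.
The walls impose strain ε = −(26.46)/6890 = -3.8398e-03; σ = Eε = 44600 · -3.8398e-03 = -171.3 MPa.

-171 MPa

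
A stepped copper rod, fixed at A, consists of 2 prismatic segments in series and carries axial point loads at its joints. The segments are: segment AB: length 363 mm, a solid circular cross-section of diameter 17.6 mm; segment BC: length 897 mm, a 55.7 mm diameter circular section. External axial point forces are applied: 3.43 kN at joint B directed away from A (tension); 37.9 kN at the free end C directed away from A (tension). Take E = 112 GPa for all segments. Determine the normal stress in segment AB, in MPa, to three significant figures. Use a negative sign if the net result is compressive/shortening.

Internal axial forces (sectioning from the free end, tension +): N_BC = 37.9 kN, N_AB = 41.33 kN.
A_AB = 243.3 mm².
σ_AB = N_AB/A_AB = 41330/243.3 = 169.9 MPa.

170 MPa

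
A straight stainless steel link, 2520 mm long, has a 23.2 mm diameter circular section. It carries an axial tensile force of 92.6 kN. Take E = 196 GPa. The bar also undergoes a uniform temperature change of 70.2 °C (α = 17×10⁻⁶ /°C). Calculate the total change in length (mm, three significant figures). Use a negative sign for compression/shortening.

A = 422.7 mm².
δ_mech = NL/(AE) = 92600·2520/(422.7·196000) = 2.816 mm.
δ_thermal = αLΔT = 17e-6·2520·70.2 = 3.007 mm.
δ = δ_mech + δ_thermal = 5.824 mm.

5.82 mm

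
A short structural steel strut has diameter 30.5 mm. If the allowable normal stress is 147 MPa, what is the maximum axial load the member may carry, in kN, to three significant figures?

107 kN

A = 730.6 mm².
P_max = σ_allow · A = 147 · 730.6 = 107400 N = 107.4 kN.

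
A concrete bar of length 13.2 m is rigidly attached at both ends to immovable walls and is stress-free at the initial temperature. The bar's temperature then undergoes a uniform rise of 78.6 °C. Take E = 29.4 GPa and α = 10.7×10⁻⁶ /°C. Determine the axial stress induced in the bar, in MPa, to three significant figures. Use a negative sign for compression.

-24.7 MPa

Free thermal expansion αLΔT = 10.7e-6 · 13200 · 78.6 = 11.1 mm.
The walls impose strain ε = −(11.1)/13200 = -8.4102e-04; σ = Eε = 29400 · -8.4102e-04 = -24.73 MPa.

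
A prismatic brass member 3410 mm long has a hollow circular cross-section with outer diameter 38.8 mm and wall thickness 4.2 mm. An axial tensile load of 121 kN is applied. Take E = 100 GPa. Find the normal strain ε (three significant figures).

A = 456.5 mm².
σ = N/A = 265 MPa; ε = σ/E = 265/100000 = 2.650e-03.

0.00265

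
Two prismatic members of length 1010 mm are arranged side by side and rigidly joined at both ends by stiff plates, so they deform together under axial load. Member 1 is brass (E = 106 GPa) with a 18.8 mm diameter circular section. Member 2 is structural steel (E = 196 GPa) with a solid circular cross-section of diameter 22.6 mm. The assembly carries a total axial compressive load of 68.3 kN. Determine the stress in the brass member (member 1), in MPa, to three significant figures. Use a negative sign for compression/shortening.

-67.0 MPa

A_1 = 277.6 mm².
A_2 = 401.1 mm².
Equal strain + equilibrium ⇒ each member carries load in proportion to AE: A₁E₁ = 29420000 N, A₂E₂ = 78630000 N, ΣAE = 108100000 N.
σ₁ = P·E₁/ΣAE = -68300·106000/108100000 = -67 MPa.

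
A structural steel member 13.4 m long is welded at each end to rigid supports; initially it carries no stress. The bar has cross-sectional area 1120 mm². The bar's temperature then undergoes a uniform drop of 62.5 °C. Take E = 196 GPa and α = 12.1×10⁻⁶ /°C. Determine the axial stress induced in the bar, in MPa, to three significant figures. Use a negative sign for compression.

148 MPa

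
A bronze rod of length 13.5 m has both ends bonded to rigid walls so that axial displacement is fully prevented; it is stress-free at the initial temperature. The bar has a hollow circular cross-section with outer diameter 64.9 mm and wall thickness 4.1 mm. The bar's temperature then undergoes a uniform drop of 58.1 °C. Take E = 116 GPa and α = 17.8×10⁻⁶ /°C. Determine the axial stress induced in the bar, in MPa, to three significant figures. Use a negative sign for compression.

120 MPa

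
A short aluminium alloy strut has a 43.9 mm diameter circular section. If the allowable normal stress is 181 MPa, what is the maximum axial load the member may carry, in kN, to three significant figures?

274 kN

A = 1514 mm².
P_max = σ_allow · A = 181 · 1514 = 274000 N = 274 kN.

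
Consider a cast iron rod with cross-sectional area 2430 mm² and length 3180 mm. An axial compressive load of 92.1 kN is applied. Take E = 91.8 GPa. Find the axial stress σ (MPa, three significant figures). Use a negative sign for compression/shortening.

σ = N/A = -92100/2430 = -37.9 MPa.

-37.9 MPa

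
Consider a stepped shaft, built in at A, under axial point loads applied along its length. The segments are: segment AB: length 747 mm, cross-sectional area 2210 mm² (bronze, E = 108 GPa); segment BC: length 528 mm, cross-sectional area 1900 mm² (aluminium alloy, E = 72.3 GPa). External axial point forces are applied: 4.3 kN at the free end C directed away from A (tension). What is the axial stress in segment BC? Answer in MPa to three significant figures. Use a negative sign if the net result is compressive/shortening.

Internal axial forces (sectioning from the free end, tension +): N_BC = 4.3 kN, N_AB = 4.3 kN.
σ_BC = N_BC/A_BC = 4300/1900 = 2.263 MPa.

2.26 MPa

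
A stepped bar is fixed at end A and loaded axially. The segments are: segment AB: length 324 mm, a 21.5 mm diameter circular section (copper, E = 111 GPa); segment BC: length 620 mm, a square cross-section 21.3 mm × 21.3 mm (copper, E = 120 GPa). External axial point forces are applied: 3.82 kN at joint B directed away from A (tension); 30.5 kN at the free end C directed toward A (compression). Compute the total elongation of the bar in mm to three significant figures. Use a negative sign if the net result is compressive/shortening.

-0.562 mm

Internal axial forces (sectioning from the free end, tension +): N_BC = -30.5 kN, N_AB = -26.68 kN.
A_AB = 363.1 mm².
A_BC = 453.7 mm².
δ_AB = -26680·324/(363.1·111000) = -0.2145 mm
δ_BC = -30500·620/(453.7·120000) = -0.3473 mm
δ = Σδ_i = -0.5618 mm.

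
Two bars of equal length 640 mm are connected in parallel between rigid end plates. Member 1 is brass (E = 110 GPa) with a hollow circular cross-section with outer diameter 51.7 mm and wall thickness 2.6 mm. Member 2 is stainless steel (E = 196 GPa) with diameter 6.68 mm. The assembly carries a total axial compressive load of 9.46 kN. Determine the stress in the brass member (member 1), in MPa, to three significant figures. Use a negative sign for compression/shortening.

-20.4 MPa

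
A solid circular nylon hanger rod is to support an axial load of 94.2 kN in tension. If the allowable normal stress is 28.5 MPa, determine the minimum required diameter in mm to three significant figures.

64.9 mm

Required area A ≥ P/σ_allow = 94200/28.5 = 3305 mm².
For a solid circular section, d ≥ √(4A/π) = 64.87 mm.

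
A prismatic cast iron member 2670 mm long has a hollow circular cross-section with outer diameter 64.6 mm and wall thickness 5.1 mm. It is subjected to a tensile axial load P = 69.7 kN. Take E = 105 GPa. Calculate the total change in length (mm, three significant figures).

A = 953.3 mm².
δ_mech = NL/(AE) = 69700·2670/(953.3·105000) = 1.859 mm.

1.86 mm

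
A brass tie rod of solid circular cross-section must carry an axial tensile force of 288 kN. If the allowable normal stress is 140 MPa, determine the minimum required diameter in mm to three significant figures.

51.2 mm

Required area A ≥ P/σ_allow = 288000/140 = 2057 mm².
For a solid circular section, d ≥ √(4A/π) = 51.18 mm.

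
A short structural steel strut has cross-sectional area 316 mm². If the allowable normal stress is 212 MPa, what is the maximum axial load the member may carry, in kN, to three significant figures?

P_max = σ_allow · A = 212 · 316 = 66990 N = 66.99 kN.

67.0 kN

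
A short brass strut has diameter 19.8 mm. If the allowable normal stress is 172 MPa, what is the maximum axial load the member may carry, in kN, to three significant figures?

A = 307.9 mm².
P_max = σ_allow · A = 172 · 307.9 = 52960 N = 52.96 kN.

53.0 kN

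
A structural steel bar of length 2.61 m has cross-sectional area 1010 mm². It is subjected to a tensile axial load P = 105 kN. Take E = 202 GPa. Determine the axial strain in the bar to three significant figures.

σ = N/A = 104 MPa; ε = σ/E = 104/202000 = 5.147e-04.

5.15e-04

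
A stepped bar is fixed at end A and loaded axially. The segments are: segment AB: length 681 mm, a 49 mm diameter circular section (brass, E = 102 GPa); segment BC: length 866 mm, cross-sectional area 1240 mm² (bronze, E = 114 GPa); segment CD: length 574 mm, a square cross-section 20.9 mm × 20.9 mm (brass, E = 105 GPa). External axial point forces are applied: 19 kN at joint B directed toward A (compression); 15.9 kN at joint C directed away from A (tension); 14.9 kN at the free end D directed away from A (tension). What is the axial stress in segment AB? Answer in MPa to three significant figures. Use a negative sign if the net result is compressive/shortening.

Internal axial forces (sectioning from the free end, tension +): N_CD = 14.9 kN, N_BC = 30.8 kN, N_AB = 11.8 kN.
A_AB = 1886 mm².
σ_AB = N_AB/A_AB = 11800/1886 = 6.257 MPa.

6.26 MPa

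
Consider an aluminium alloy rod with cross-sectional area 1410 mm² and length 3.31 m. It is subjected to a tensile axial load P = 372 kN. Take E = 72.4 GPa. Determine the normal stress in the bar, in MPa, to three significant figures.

264 MPa

σ = N/A = 372000/1410 = 263.8 MPa.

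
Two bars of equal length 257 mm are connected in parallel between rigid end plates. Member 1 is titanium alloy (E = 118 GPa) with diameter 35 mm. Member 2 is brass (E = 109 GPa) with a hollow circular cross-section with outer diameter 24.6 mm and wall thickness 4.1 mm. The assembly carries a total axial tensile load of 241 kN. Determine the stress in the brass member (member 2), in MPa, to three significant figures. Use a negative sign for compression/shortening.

185 MPa

A_1 = 962.1 mm².
A_2 = 264.1 mm².
Equal strain + equilibrium ⇒ each member carries load in proportion to AE: A₁E₁ = 113500000 N, A₂E₂ = 28780000 N, ΣAE = 142300000 N.
σ₂ = P·E₂/ΣAE = 241000·109000/142300000 = 184.6 MPa.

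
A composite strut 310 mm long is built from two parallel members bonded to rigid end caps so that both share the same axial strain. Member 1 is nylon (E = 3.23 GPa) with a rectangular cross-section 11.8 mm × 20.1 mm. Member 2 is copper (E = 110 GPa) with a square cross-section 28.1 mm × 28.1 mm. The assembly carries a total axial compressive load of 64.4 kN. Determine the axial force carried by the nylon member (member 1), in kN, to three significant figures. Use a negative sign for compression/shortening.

A_1 = 237.2 mm².
A_2 = 789.6 mm².
Equal strain + equilibrium ⇒ each member carries load in proportion to AE: A₁E₁ = 766100 N, A₂E₂ = 86860000 N, ΣAE = 87620000 N.
F₁ = P·A₁E₁/ΣAE = -64400·766100/87620000 = -563.1 N.

-0.563 kN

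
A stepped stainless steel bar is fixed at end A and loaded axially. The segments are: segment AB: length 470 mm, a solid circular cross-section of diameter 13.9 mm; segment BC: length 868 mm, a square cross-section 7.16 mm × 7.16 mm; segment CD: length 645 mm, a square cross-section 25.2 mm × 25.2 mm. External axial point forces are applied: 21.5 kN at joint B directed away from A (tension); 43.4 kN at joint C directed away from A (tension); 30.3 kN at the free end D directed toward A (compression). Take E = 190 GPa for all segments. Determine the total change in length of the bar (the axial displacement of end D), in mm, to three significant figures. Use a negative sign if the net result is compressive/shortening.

1.57 mm

Internal axial forces (sectioning from the free end, tension +): N_CD = -30.3 kN, N_BC = 13.1 kN, N_AB = 34.6 kN.
A_AB = 151.7 mm².
A_BC = 51.27 mm².
A_CD = 635 mm².
δ_AB = 34600·470/(151.7·190000) = 0.564 mm
δ_BC = 13100·868/(51.27·190000) = 1.167 mm
δ_CD = -30300·645/(635·190000) = -0.162 mm
δ = Σδ_i = 1.569 mm.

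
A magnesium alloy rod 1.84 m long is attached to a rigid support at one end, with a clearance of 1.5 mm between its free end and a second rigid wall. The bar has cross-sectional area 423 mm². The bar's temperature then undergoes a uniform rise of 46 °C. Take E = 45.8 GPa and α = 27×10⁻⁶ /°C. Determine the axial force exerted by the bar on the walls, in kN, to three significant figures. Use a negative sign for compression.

-8.27 kN

Free thermal expansion αLΔT = 27e-6 · 1840 · 46 = 2.285 mm.
The walls engage after the gap closes; constrained expansion = 2.285 − 1.5 = 0.7853 mm.
The walls impose strain ε = −(0.7853)/1840 = -4.2678e-04; σ = Eε = 45800 · -4.2678e-04 = -19.55 MPa.
Wall reaction R = σ·A = -19.55·423 = -8268 N = -8.268 kN.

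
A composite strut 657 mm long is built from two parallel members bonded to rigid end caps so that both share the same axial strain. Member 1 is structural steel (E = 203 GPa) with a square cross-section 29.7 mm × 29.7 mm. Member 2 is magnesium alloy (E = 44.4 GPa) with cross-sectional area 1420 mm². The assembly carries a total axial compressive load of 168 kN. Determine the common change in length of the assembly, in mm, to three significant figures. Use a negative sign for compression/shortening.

-0.456 mm

A_1 = 882.1 mm².
Equal strain + equilibrium ⇒ each member carries load in proportion to AE: A₁E₁ = 179100000 N, A₂E₂ = 63050000 N, ΣAE = 242100000 N.
δ = PL/ΣAE = -168000·657/242100000 = -0.4559 mm.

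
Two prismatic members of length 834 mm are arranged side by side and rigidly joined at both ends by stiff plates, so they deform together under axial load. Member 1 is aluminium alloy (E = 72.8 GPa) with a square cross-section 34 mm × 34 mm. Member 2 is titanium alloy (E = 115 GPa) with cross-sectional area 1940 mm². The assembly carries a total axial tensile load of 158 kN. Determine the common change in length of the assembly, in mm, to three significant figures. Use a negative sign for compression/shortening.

0.429 mm

A_1 = 1156 mm².
Equal strain + equilibrium ⇒ each member carries load in proportion to AE: A₁E₁ = 84160000 N, A₂E₂ = 223100000 N, ΣAE = 307300000 N.
δ = PL/ΣAE = 158000·834/307300000 = 0.4289 mm.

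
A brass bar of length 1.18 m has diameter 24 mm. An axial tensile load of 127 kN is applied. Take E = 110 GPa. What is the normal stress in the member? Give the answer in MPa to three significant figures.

281 MPa

A = 452.4 mm².
σ = N/A = 127000/452.4 = 280.7 MPa.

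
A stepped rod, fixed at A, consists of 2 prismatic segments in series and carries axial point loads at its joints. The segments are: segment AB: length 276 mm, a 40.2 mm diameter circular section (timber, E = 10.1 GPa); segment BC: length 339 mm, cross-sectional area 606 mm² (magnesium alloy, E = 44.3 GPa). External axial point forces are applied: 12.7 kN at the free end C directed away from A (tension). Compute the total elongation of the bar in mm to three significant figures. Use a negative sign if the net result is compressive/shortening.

0.434 mm

Internal axial forces (sectioning from the free end, tension +): N_BC = 12.7 kN, N_AB = 12.7 kN.
A_AB = 1269 mm².
δ_AB = 12700·276/(1269·10100) = 0.2734 mm
δ_BC = 12700·339/(606·44300) = 0.1604 mm
δ = Σδ_i = 0.4338 mm.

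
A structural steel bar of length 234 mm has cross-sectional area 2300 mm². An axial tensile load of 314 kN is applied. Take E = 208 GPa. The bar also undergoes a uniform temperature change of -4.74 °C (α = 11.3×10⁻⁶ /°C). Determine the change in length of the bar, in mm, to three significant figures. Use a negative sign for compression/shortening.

δ_mech = NL/(AE) = 314000·234/(2300·208000) = 0.1536 mm.
δ_thermal = αLΔT = 11.3e-6·234·-4.74 = -0.01253 mm.
δ = δ_mech + δ_thermal = 0.1411 mm.

0.141 mm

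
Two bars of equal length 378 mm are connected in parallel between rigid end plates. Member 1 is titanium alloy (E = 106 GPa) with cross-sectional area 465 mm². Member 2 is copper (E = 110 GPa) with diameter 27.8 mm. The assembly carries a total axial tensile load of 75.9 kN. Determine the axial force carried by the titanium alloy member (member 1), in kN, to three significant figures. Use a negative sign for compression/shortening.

A_2 = 607 mm².
Equal strain + equilibrium ⇒ each member carries load in proportion to AE: A₁E₁ = 49290000 N, A₂E₂ = 66770000 N, ΣAE = 116100000 N.
F₁ = P·A₁E₁/ΣAE = 75900·49290000/116100000 = 32230 N.

32.2 kN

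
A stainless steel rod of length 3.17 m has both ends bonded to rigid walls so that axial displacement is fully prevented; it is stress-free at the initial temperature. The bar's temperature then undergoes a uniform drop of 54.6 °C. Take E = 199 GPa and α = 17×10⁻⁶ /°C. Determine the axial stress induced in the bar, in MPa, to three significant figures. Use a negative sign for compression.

Free thermal expansion αLΔT = 17e-6 · 3170 · -54.6 = -2.942 mm.
The walls impose strain ε = −(-2.942)/3170 = 9.2820e-04; σ = Eε = 199000 · 9.2820e-04 = 184.7 MPa.

185 MPa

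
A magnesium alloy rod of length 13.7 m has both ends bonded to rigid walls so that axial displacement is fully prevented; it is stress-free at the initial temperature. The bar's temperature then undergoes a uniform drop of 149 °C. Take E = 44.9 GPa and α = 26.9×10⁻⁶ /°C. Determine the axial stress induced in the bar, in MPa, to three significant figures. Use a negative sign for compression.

Free thermal expansion αLΔT = 26.9e-6 · 13700 · -149 = -54.91 mm.
The walls impose strain ε = −(-54.91)/13700 = 4.0081e-03; σ = Eε = 44900 · 4.0081e-03 = 180 MPa.

180 MPa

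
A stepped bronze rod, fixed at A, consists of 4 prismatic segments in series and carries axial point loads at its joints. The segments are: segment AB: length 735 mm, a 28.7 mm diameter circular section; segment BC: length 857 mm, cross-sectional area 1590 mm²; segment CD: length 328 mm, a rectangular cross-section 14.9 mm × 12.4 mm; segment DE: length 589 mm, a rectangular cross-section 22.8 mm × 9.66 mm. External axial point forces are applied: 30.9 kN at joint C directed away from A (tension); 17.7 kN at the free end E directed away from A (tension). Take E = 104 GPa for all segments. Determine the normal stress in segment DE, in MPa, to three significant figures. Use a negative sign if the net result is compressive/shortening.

80.4 MPa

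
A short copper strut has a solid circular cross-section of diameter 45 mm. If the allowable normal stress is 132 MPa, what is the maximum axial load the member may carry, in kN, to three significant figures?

210 kN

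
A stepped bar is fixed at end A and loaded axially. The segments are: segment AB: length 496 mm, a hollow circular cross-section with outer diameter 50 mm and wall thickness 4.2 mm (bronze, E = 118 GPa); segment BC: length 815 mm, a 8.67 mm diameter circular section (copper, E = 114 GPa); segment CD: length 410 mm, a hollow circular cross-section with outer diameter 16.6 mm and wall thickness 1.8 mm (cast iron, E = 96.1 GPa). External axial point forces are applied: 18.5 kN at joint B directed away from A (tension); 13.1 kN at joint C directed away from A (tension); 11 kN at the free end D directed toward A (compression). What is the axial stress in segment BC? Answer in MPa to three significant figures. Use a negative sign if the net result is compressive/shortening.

35.6 MPa

Internal axial forces (sectioning from the free end, tension +): N_CD = -11 kN, N_BC = 2.1 kN, N_AB = 20.6 kN.
A_BC = 59.04 mm².
σ_BC = N_BC/A_BC = 2100/59.04 = 35.57 MPa.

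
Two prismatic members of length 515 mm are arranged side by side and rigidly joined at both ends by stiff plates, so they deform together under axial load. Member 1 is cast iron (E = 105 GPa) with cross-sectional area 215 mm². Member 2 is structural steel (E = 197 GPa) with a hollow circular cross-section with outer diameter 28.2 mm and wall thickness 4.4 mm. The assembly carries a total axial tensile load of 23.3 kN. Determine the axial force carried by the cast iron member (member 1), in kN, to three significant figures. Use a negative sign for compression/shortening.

A_2 = 329 mm².
Equal strain + equilibrium ⇒ each member carries load in proportion to AE: A₁E₁ = 22580000 N, A₂E₂ = 64810000 N, ΣAE = 87390000 N.
F₁ = P·A₁E₁/ΣAE = 23300·22580000/87390000 = 6019 N.

6.02 kN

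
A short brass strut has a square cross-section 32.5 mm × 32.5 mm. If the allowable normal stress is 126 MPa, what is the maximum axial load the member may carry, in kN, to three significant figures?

133 kN

A = 1056 mm².
P_max = σ_allow · A = 126 · 1056 = 133100 N = 133.1 kN.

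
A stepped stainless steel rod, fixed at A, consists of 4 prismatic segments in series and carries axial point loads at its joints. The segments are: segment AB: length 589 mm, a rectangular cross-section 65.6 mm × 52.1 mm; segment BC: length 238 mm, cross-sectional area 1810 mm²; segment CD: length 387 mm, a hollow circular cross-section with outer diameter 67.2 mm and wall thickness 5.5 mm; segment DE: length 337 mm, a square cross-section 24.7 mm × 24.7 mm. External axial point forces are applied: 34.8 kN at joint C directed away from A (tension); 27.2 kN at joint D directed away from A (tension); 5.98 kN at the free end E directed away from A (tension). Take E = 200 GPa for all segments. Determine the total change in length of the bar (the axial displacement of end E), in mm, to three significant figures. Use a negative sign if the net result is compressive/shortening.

0.180 mm

Internal axial forces (sectioning from the free end, tension +): N_DE = 5.98 kN, N_CD = 33.18 kN, N_BC = 67.98 kN, N_AB = 67.98 kN.
A_AB = 3418 mm².
A_CD = 1066 mm².
A_DE = 610.1 mm².
δ_AB = 67980·589/(3418·200000) = 0.05858 mm
δ_BC = 67980·238/(1810·200000) = 0.04469 mm
δ_CD = 33180·387/(1066·200000) = 0.06022 mm
δ_DE = 5980·337/(610.1·200000) = 0.01652 mm
δ = Σδ_i = 0.18 mm.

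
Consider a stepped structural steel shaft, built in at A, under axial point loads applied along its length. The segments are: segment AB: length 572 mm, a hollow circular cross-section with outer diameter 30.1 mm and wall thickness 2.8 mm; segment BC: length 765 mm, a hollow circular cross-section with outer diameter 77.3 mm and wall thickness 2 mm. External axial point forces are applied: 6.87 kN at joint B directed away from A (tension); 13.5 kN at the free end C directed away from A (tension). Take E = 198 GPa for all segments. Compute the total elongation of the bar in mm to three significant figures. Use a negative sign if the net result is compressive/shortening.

0.355 mm

Internal axial forces (sectioning from the free end, tension +): N_BC = 13.5 kN, N_AB = 20.37 kN.
A_AB = 240.1 mm².
A_BC = 473.1 mm².
δ_AB = 20370·572/(240.1·198000) = 0.245 mm
δ_BC = 13500·765/(473.1·198000) = 0.1102 mm
δ = Σδ_i = 0.3553 mm.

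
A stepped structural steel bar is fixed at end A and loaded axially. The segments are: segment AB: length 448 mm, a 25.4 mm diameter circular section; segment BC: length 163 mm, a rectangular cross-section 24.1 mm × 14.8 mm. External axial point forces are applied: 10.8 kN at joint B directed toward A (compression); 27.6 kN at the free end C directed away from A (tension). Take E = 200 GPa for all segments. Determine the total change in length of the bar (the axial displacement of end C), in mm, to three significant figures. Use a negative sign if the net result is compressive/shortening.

Internal axial forces (sectioning from the free end, tension +): N_BC = 27.6 kN, N_AB = 16.8 kN.
A_AB = 506.7 mm².
A_BC = 356.7 mm².
δ_AB = 16800·448/(506.7·200000) = 0.07427 mm
δ_BC = 27600·163/(356.7·200000) = 0.06306 mm
δ = Σδ_i = 0.1373 mm.

0.137 mm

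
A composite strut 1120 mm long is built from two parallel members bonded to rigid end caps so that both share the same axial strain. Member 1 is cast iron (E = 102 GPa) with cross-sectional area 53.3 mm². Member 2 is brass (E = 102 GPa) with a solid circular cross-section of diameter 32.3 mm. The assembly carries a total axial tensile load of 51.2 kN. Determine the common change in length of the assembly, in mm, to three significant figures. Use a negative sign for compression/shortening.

0.644 mm

A_2 = 819.4 mm².
Equal strain + equilibrium ⇒ each member carries load in proportion to AE: A₁E₁ = 5437000 N, A₂E₂ = 83580000 N, ΣAE = 89020000 N.
δ = PL/ΣAE = 51200·1120/89020000 = 0.6442 mm.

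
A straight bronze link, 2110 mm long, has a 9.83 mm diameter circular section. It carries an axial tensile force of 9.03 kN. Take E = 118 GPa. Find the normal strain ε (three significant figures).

0.00101

A = 75.89 mm².
σ = N/A = 119 MPa; ε = σ/E = 119/118000 = 1.008e-03.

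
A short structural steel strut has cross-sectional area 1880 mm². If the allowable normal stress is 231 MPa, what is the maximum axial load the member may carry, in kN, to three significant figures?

P_max = σ_allow · A = 231 · 1880 = 434300 N = 434.3 kN.

434 kN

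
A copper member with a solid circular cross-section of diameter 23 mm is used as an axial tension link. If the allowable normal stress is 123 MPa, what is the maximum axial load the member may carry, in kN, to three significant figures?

51.1 kN

A = 415.5 mm².
P_max = σ_allow · A = 123 · 415.5 = 51100 N = 51.1 kN.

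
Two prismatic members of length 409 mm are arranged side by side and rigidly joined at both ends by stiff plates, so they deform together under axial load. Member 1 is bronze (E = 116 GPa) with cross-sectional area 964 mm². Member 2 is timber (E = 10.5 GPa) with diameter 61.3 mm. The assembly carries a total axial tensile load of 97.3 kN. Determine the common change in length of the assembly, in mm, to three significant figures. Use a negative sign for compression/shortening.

0.279 mm

A_2 = 2951 mm².
Equal strain + equilibrium ⇒ each member carries load in proportion to AE: A₁E₁ = 111800000 N, A₂E₂ = 30990000 N, ΣAE = 142800000 N.
δ = PL/ΣAE = 97300·409/142800000 = 0.2787 mm.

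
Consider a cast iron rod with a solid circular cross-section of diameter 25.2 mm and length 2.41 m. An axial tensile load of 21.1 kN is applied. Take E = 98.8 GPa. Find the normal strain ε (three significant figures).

A = 498.8 mm².
σ = N/A = 42.3 MPa; ε = σ/E = 42.3/98800 = 4.282e-04.

4.28e-04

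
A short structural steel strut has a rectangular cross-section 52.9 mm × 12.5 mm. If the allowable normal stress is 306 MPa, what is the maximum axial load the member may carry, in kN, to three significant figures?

202 kN

A = 661.2 mm².
P_max = σ_allow · A = 306 · 661.2 = 202300 N = 202.3 kN.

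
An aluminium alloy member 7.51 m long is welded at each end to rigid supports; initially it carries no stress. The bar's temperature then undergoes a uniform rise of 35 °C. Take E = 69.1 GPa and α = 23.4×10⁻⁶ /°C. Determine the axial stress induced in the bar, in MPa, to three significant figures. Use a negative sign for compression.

-56.6 MPa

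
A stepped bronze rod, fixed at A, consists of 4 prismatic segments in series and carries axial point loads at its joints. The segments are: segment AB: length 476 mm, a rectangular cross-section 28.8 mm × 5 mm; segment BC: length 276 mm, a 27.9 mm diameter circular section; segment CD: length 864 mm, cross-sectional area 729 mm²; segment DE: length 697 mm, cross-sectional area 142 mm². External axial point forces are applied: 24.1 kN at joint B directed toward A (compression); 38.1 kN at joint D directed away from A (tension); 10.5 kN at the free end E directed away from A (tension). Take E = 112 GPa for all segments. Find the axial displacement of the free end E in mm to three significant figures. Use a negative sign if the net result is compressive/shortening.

1.89 mm

Internal axial forces (sectioning from the free end, tension +): N_DE = 10.5 kN, N_CD = 48.6 kN, N_BC = 48.6 kN, N_AB = 24.5 kN.
A_AB = 144 mm².
A_BC = 611.4 mm².
δ_AB = 24500·476/(144·112000) = 0.7231 mm
δ_BC = 48600·276/(611.4·112000) = 0.1959 mm
δ_CD = 48600·864/(729·112000) = 0.5143 mm
δ_DE = 10500·697/(142·112000) = 0.4602 mm
δ = Σδ_i = 1.893 mm.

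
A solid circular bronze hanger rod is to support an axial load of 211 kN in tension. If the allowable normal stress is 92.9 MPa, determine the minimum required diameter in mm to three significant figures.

53.8 mm

Required area A ≥ P/σ_allow = 211000/92.9 = 2271 mm².
For a solid circular section, d ≥ √(4A/π) = 53.78 mm.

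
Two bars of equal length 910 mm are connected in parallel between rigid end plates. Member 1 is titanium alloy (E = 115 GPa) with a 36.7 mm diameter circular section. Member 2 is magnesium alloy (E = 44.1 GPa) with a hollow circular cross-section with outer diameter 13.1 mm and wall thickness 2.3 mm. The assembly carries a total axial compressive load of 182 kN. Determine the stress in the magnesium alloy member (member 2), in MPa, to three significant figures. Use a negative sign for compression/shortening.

-64.2 MPa

A_1 = 1058 mm².
A_2 = 78.04 mm².
Equal strain + equilibrium ⇒ each member carries load in proportion to AE: A₁E₁ = 121700000 N, A₂E₂ = 3441000 N, ΣAE = 125100000 N.
σ₂ = P·E₂/ΣAE = -182000·44100/125100000 = -64.16 MPa.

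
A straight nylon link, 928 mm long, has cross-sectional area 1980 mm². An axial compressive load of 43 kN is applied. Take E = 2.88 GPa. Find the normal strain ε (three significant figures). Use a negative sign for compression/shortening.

-0.00754

σ = N/A = -21.72 MPa; ε = σ/E = -21.72/2880 = -7.541e-03.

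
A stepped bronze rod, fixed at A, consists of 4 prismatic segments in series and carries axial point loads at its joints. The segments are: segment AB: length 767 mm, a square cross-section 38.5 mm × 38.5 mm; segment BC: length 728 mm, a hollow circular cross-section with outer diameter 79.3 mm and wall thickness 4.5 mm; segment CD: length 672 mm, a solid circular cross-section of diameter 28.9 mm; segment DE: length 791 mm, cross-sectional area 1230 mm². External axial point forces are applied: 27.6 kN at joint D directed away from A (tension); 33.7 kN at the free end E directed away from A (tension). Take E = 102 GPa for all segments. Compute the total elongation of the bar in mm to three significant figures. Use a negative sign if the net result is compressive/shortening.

1.55 mm

Internal axial forces (sectioning from the free end, tension +): N_DE = 33.7 kN, N_CD = 61.3 kN, N_BC = 61.3 kN, N_AB = 61.3 kN.
A_AB = 1482 mm².
A_BC = 1057 mm².
A_CD = 656 mm².
δ_AB = 61300·767/(1482·102000) = 0.311 mm
δ_BC = 61300·728/(1057·102000) = 0.4137 mm
δ_CD = 61300·672/(656·102000) = 0.6157 mm
δ_DE = 33700·791/(1230·102000) = 0.2125 mm
δ = Σδ_i = 1.553 mm.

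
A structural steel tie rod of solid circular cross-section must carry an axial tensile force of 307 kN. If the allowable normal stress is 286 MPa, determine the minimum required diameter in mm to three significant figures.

37.0 mm

Required area A ≥ P/σ_allow = 307000/286 = 1073 mm².
For a solid circular section, d ≥ √(4A/π) = 36.97 mm.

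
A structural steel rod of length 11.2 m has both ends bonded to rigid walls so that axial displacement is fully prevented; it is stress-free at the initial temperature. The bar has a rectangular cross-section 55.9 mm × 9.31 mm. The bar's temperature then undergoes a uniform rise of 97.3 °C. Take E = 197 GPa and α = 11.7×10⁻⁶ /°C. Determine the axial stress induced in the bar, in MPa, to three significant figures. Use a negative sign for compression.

-224 MPa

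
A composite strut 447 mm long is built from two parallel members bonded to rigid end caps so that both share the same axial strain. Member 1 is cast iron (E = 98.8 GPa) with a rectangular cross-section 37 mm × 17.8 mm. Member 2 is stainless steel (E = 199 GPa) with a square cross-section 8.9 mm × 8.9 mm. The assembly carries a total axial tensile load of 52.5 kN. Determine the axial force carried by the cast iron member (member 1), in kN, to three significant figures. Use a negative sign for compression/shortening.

42.3 kN

A_1 = 658.6 mm².
A_2 = 79.21 mm².
Equal strain + equilibrium ⇒ each member carries load in proportion to AE: A₁E₁ = 65070000 N, A₂E₂ = 15760000 N, ΣAE = 80830000 N.
F₁ = P·A₁E₁/ΣAE = 52500·65070000/80830000 = 42260 N.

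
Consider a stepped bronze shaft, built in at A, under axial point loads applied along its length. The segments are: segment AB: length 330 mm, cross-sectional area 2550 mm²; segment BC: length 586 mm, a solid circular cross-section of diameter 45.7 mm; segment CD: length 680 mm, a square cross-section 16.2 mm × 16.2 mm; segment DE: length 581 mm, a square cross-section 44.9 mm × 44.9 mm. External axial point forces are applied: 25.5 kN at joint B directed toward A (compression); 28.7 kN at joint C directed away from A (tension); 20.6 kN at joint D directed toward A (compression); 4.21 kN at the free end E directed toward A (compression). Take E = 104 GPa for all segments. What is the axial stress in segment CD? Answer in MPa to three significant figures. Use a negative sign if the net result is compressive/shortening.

Internal axial forces (sectioning from the free end, tension +): N_DE = -4.21 kN, N_CD = -24.81 kN, N_BC = 3.89 kN, N_AB = -21.61 kN.
A_CD = 262.4 mm².
σ_CD = N_CD/A_CD = -24810/262.4 = -94.54 MPa.

-94.5 MPa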